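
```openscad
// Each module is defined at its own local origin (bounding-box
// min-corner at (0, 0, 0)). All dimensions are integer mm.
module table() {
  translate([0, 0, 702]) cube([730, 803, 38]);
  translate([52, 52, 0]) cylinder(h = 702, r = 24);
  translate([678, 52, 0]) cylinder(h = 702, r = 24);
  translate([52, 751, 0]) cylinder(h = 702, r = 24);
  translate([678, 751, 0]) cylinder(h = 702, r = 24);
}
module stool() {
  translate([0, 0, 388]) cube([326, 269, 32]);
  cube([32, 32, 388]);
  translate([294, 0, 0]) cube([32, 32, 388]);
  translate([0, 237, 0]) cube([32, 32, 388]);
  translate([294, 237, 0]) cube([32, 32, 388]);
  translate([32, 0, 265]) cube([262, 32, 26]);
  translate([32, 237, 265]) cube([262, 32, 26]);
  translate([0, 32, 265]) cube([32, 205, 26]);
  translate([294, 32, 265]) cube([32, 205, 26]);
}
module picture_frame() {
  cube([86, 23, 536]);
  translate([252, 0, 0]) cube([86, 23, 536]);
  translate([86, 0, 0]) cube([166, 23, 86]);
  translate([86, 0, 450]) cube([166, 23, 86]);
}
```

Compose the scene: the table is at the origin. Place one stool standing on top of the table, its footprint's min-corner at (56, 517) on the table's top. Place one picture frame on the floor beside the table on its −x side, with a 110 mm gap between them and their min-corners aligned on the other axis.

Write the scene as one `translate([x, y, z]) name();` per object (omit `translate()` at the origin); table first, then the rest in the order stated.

table();
translate([56, 517, 740]) stool();
translate([-448, 0, 0]) picture_frame();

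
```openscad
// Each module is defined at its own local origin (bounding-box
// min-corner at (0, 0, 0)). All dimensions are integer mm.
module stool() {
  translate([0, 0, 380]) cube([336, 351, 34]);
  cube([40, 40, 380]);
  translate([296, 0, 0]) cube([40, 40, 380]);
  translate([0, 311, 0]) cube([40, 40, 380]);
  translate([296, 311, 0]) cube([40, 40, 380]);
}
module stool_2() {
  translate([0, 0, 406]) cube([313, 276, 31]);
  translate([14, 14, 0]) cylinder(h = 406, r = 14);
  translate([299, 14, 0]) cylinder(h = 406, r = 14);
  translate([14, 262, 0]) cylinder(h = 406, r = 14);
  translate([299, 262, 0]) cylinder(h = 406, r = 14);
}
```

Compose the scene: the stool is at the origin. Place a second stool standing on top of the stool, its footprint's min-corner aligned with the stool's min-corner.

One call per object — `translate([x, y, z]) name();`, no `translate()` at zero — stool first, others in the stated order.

stool();
translate([0, 0, 414]) stool_2();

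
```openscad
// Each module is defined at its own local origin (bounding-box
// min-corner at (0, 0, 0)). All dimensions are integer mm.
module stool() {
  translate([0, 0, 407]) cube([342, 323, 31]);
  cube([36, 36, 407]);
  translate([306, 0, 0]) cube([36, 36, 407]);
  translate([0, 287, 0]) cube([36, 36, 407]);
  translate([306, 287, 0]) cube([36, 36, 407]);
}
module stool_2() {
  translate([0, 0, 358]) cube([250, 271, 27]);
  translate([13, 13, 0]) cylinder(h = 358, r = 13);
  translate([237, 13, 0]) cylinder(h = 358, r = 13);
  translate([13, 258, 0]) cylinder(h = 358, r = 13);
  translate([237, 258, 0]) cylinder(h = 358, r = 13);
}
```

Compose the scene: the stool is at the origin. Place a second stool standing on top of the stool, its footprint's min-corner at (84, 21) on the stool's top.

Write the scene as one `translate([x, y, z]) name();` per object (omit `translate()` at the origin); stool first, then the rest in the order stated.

stool();
translate([84, 21, 438]) stool_2();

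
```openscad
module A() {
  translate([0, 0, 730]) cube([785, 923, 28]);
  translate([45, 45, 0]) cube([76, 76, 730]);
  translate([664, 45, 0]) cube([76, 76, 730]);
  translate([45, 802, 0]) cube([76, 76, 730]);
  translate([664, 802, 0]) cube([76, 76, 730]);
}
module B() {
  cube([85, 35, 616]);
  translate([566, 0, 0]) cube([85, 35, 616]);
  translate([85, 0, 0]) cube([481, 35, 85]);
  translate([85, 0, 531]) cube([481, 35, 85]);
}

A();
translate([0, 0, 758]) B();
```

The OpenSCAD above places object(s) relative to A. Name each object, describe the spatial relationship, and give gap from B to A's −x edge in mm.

A is a table. B is a picture frame. The picture frame is on top of the table. The gap from the picture frame to the table's −x edge is 0 mm.

The picture frame's min-x is at 0; the table's min-x is 0; gap = 0 mm.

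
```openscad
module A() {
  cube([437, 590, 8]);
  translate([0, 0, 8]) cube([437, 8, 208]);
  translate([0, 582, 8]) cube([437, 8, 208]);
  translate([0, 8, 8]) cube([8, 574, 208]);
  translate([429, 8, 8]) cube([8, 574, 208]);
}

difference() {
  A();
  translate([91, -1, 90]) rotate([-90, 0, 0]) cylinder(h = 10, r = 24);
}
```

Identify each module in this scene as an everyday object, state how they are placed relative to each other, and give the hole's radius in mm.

The subtracted cylinder has r = 24 mm.

A is an open box. The open box has a circular hole through its front wall. The hole's radius is 24 mm.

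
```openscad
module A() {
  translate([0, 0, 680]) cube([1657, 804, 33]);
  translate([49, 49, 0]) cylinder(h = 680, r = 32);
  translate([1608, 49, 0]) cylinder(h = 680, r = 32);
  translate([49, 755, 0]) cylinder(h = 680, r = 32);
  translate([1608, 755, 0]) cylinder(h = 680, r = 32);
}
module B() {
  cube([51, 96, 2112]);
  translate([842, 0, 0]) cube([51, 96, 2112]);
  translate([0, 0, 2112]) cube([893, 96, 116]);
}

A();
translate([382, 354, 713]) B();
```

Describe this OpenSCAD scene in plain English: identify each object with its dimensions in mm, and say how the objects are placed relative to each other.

A is a table: top 1657 mm (x) × 804 mm (y), 33 mm thick, upper face at z = 713 mm, on four round legs of 64 mm diameter, each leg's bounding box inset 17 mm from the nearest pair of top edges, running from z = 0 to the bottom of the top.

B is a rectangular door frame: two vertical jambs of 51×96 mm section, 2112 mm tall, with a clear opening 791 mm wide between their inner faces. A header 116 mm tall and 96 mm deep lies on top of the jambs and spans the full outside width.

The door frame is on top of the table, centred.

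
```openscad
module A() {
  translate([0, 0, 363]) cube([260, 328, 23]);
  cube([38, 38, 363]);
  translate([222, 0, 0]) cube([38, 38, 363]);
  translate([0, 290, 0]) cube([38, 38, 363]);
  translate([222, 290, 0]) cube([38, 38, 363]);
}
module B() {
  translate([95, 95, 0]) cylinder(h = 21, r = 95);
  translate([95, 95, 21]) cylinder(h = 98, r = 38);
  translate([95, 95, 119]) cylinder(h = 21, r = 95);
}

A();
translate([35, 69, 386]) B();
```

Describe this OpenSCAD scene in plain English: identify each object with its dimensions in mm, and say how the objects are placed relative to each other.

A is a simple wooden stool: a rectangular seat 260 mm (x) by 328 mm (y), 23 mm thick, top face at z = 386 mm, on four square legs, each 38×38 mm in cross-section. The legs rest on z = 0, each flush with a corner of the seat.

B is a spool: two coaxial disc flanges of radius 95 mm and thickness 21 mm, joined by a core cylinder of radius 38 mm and height 98 mm. The lower flange rests on z = 0 and the three cylinders share a vertical axis.

The spool is on top of the stool, centred.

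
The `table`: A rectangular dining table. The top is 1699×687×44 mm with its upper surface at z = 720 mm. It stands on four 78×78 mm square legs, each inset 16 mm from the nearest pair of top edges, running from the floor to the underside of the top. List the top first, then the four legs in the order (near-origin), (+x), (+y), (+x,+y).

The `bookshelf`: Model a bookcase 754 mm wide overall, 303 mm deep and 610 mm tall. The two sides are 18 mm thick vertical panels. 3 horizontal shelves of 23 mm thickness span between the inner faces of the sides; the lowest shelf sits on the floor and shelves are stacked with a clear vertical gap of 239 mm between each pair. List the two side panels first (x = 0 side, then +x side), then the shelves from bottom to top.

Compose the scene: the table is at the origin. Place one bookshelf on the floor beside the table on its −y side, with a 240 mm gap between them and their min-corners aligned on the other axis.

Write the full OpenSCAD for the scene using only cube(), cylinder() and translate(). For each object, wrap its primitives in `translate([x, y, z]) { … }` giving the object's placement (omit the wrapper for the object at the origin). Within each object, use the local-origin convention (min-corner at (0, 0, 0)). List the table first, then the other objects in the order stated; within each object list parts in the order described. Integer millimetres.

translate([0, 0, 676]) cube([1699, 687, 44]);
translate([16, 16, 0]) cube([78, 78, 676]);
translate([1605, 16, 0]) cube([78, 78, 676]);
translate([16, 593, 0]) cube([78, 78, 676]);
translate([1605, 593, 0]) cube([78, 78, 676]);
translate([0, -543, 0]) {
  cube([18, 303, 610]);
  translate([736, 0, 0]) cube([18, 303, 610]);
  translate([18, 0, 0]) cube([718, 303, 23]);
  translate([18, 0, 262]) cube([718, 303, 23]);
  translate([18, 0, 524]) cube([718, 303, 23]);
}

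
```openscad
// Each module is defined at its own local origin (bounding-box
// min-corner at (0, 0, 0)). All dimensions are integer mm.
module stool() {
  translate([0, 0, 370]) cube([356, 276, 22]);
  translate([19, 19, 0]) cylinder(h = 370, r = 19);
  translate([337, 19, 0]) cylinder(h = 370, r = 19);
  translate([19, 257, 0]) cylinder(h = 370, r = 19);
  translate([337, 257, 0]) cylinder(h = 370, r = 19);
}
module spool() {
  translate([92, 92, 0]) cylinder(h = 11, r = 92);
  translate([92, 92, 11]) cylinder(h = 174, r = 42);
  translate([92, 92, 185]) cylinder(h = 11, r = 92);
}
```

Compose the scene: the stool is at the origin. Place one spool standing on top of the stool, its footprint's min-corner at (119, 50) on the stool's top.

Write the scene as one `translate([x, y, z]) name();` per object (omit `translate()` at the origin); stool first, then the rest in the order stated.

stool();
translate([119, 50, 392]) spool();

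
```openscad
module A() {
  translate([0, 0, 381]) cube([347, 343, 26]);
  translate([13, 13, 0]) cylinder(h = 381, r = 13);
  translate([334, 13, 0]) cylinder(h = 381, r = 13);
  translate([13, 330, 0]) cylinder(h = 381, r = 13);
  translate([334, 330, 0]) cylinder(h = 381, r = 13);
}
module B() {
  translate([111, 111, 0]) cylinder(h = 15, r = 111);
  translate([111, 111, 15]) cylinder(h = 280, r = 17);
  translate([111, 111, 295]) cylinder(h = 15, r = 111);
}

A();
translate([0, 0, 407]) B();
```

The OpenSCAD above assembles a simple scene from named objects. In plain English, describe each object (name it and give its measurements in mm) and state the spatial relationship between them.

A is a four-legged stool. The seat is 347×343 mm, 26 mm thick, top at z = 407 mm. It stands on four round legs, each 26 mm in diameter, from z = 0 to the seat underside, each leg's axis is inset half a diameter from the nearest pair of seat edges (so the leg's bounding box is flush with the corner).

B is a spool: two coaxial disc flanges of radius 111 mm and thickness 15 mm, joined by a core cylinder of radius 17 mm and height 280 mm. The lower flange rests on z = 0 and the three cylinders share a vertical axis.

The spool is on top of the stool.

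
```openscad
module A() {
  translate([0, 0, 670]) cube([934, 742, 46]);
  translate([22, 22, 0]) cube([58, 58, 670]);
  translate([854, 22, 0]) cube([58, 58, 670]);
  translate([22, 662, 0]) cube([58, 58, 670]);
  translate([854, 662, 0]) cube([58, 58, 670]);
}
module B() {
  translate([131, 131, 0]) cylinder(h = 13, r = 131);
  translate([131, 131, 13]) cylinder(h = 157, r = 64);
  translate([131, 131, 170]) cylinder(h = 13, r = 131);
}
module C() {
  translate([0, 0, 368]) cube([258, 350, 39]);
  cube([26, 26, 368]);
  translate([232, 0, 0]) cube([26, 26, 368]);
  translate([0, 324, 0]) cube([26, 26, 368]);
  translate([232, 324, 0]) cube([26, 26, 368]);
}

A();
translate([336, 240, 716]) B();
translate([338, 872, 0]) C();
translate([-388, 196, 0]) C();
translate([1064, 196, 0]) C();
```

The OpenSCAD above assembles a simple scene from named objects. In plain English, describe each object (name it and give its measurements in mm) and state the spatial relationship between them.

A is a table with a 934×742 mm rectangular top, 46 mm thick, top surface at z = 716 mm, supported by four 58×58 mm square legs, each inset 22 mm from the nearest pair of top edges, running from the floor.

B is a spool: two coaxial disc flanges of radius 131 mm and thickness 13 mm, joined by a core cylinder of radius 64 mm and height 157 mm. The lower flange rests on z = 0 and the three cylinders share a vertical axis.

C is a four-legged stool. The seat is 258×350 mm, 39 mm thick, top at z = 407 mm. It stands on four square legs, each 26×26 mm in cross-section, from z = 0 to the seat underside, each flush with a corner of the seat.

The spool is on top of the table, centred. Three stools sit around the table at the +y, −x, +x sides.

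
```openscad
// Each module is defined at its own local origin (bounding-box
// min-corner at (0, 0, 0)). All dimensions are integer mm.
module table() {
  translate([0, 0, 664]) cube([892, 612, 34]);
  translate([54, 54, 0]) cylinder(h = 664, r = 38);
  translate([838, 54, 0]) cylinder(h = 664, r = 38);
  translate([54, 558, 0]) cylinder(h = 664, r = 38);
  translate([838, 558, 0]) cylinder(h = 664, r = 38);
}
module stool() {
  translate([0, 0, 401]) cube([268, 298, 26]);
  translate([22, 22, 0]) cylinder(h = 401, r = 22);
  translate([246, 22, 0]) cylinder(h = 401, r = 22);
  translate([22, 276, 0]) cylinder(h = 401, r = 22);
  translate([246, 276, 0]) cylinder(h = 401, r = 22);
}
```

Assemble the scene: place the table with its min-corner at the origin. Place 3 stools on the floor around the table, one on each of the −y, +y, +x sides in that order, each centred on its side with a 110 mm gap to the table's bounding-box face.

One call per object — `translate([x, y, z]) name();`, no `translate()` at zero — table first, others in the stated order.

table();
translate([312, -408, 0]) stool();
translate([312, 722, 0]) stool();
translate([1002, 157, 0]) stool();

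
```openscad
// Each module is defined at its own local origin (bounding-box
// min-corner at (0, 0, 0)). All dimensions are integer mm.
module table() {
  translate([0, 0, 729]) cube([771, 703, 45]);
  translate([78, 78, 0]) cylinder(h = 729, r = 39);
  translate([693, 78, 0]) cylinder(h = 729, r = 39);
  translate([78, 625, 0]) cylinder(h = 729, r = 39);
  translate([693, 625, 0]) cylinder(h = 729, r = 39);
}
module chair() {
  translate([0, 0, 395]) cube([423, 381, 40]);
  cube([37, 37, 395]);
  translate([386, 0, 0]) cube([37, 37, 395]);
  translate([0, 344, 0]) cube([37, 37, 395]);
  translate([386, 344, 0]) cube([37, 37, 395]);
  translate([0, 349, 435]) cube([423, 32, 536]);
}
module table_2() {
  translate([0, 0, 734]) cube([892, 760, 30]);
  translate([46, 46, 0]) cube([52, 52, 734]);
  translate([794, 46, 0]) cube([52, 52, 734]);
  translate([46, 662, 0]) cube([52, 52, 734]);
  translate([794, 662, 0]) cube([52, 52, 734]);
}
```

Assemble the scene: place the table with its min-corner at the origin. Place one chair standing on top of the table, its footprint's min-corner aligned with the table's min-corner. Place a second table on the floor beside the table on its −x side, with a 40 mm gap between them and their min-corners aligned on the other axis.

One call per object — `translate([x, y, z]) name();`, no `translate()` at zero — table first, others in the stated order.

table();
translate([0, 0, 774]) chair();
translate([-932, 0, 0]) table_2();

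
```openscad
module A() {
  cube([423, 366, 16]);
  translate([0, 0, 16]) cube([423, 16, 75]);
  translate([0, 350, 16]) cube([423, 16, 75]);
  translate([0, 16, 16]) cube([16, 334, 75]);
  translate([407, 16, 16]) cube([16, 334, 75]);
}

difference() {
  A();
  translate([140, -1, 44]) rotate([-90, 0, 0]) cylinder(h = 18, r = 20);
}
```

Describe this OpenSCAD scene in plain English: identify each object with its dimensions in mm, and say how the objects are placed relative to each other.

A is an open-topped rectangular box: outside dimensions 423×366×91 mm, with a uniform wall and base thickness of 16 mm. The base is a full 423×366 slab on the floor; four walls sit on top of the base. The front and back walls (the −y and +y sides) span the full width; the two side walls fit between them.

The open box has a circular hole of radius 20 mm through its front wall, centred at (x = 140, z = 44).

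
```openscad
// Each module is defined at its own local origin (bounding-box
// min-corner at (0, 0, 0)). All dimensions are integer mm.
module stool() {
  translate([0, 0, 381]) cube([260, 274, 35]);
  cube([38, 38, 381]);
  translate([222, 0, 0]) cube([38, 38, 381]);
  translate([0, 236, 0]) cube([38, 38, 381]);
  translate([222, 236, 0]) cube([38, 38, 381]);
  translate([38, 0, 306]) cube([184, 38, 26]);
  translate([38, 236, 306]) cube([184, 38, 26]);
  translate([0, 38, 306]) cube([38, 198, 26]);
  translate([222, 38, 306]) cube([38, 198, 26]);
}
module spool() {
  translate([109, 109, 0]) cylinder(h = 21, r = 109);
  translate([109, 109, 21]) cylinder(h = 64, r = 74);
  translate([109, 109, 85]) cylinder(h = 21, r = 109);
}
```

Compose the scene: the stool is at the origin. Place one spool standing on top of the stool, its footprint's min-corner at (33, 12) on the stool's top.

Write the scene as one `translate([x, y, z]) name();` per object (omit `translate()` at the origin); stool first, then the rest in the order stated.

stool();
translate([33, 12, 416]) spool();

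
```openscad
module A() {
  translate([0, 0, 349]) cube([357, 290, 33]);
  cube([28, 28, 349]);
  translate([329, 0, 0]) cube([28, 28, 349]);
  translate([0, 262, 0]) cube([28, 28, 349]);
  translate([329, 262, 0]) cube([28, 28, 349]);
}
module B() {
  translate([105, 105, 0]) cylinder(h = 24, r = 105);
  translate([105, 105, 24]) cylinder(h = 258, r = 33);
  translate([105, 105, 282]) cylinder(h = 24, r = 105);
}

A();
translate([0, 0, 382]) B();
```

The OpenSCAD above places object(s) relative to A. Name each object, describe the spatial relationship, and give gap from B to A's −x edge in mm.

A is a stool. B is a spool. The spool is on top of the stool. The gap from the spool to the stool's −x edge is 0 mm.

The spool's min-x is at 0; the stool's min-x is 0; gap = 0 mm.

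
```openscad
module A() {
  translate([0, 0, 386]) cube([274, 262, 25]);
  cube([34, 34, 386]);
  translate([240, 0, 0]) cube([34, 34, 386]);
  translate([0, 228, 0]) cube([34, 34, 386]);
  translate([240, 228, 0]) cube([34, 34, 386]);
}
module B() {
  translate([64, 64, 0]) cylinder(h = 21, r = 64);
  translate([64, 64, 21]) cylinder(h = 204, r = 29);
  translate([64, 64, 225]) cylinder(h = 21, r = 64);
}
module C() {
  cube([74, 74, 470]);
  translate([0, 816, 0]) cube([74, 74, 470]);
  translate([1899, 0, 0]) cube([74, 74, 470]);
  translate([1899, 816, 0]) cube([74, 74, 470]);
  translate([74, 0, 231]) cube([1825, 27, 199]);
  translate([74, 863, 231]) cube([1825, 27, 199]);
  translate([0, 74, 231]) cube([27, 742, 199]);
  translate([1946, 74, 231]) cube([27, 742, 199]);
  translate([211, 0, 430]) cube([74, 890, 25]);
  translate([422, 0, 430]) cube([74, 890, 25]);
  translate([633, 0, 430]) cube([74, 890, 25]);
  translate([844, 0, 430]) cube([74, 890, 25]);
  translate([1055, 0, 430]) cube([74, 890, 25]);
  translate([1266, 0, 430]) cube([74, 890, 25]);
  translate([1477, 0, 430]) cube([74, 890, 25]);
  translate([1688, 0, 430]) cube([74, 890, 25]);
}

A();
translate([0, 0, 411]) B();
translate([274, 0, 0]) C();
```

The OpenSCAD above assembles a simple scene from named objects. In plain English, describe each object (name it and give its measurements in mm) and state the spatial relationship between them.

A is a four-legged stool. The seat is 274×262 mm, 25 mm thick, top at z = 411 mm. It stands on four square legs, each 34×34 mm in cross-section, from z = 0 to the seat underside, each flush with a corner of the seat.

B is a spool: two coaxial disc flanges of radius 64 mm and thickness 21 mm, joined by a core cylinder of radius 29 mm and height 204 mm. The lower flange rests on z = 0 and the three cylinders share a vertical axis.

C is a bed frame 1973 mm long (x) by 890 mm wide (y). Four 74×74 mm corner posts, 470 mm tall, at the corners of the footprint. Four rails of 27 mm thickness and 199 mm height run between adjacent posts with their undersides at z = 231 mm, their outer faces flush with the outside of the frame (the two x-running rails run between the posts' inner faces; the two y-running rails run between the posts' inner faces). 8 slats, each 74 mm wide (x) and 25 mm thick, lie across the top of the two x-running rails, running the full 890 mm width of the frame in y; the slats are evenly spaced along x between the inner faces of the end posts with equal gaps (rounded down to the nearest mm) at the −x end and between each pair — any rounding remainder accumulates at the +x end.

The spool is on top of the stool. The bed frame is against the stool's +x side, with their −y faces flush.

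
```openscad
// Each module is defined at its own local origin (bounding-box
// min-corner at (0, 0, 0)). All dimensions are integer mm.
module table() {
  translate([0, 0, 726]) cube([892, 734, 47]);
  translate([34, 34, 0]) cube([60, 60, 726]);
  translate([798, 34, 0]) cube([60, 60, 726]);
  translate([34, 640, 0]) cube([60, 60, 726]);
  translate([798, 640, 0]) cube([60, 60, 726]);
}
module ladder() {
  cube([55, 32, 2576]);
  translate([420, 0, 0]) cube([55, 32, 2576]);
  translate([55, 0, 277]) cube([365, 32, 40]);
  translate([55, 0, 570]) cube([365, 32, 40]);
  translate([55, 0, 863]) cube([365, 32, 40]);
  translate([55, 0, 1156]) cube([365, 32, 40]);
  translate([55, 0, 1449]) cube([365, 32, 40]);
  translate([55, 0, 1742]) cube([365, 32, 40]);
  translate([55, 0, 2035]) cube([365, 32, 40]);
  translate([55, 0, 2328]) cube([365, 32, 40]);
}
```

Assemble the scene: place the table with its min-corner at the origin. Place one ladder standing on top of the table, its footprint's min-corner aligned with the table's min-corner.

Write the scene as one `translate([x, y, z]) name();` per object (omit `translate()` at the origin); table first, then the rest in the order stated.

table();
translate([0, 0, 773]) ladder();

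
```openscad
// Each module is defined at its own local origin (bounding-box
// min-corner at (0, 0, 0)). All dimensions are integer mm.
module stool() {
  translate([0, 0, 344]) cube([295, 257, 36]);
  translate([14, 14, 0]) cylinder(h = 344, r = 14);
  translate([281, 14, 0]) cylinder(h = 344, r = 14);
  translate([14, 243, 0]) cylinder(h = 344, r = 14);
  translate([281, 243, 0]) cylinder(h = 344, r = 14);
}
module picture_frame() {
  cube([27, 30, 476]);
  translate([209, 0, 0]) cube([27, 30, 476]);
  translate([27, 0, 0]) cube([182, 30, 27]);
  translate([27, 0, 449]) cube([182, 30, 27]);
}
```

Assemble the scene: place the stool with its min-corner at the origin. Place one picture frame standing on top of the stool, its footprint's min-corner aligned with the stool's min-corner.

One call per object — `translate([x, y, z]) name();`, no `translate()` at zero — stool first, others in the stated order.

stool();
translate([0, 0, 380]) picture_frame();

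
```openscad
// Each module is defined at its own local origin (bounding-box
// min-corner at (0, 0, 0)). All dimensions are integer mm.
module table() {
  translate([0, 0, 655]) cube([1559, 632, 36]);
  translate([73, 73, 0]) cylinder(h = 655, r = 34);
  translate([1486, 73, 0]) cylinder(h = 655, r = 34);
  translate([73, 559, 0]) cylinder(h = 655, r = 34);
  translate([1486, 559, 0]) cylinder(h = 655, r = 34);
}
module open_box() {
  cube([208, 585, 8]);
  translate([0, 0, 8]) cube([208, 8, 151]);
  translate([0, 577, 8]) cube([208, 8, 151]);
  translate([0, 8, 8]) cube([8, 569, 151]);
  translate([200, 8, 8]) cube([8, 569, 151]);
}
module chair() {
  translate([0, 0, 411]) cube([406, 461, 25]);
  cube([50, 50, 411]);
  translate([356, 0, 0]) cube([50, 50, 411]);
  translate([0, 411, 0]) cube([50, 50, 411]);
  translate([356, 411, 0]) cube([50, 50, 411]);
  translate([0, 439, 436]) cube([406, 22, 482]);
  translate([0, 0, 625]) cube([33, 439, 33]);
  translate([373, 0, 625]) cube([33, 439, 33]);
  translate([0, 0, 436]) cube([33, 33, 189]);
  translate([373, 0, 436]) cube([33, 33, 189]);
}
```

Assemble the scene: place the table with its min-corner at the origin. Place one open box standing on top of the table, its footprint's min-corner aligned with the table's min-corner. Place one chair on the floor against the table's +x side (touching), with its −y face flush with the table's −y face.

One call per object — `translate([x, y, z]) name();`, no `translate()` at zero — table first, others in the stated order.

table();
translate([0, 0, 691]) open_box();
translate([1559, 0, 0]) chair();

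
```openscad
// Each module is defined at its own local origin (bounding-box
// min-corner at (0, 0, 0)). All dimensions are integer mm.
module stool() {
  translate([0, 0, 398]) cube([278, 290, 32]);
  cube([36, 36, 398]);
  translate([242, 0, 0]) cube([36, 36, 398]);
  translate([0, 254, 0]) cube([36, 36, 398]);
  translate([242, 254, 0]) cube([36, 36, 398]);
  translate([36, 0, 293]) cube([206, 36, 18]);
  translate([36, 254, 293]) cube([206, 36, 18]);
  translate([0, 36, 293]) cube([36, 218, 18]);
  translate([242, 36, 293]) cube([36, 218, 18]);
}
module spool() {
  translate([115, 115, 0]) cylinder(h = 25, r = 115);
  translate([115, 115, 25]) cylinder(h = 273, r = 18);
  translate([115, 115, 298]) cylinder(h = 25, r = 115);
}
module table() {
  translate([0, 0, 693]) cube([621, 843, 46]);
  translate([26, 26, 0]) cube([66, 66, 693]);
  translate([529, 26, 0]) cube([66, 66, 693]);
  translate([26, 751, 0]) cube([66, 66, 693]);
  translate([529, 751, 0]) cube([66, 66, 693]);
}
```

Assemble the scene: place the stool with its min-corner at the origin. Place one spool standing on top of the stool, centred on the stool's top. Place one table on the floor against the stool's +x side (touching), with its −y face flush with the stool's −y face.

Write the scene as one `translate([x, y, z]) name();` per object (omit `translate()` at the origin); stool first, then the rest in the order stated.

stool();
translate([24, 30, 430]) spool();
translate([278, 0, 0]) table();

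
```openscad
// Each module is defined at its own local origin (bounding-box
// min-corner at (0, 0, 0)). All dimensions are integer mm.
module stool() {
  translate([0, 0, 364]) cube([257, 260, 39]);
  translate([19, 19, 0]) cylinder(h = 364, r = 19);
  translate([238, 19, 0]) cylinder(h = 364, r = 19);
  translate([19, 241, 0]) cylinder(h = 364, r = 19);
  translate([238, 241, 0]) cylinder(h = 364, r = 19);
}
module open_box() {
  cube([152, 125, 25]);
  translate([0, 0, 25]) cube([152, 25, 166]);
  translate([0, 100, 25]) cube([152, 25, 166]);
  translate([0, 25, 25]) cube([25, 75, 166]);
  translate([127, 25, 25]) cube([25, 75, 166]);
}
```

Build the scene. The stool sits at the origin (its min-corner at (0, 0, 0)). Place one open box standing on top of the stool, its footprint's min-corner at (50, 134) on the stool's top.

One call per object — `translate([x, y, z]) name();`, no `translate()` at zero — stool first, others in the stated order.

stool();
translate([50, 134, 403]) open_box();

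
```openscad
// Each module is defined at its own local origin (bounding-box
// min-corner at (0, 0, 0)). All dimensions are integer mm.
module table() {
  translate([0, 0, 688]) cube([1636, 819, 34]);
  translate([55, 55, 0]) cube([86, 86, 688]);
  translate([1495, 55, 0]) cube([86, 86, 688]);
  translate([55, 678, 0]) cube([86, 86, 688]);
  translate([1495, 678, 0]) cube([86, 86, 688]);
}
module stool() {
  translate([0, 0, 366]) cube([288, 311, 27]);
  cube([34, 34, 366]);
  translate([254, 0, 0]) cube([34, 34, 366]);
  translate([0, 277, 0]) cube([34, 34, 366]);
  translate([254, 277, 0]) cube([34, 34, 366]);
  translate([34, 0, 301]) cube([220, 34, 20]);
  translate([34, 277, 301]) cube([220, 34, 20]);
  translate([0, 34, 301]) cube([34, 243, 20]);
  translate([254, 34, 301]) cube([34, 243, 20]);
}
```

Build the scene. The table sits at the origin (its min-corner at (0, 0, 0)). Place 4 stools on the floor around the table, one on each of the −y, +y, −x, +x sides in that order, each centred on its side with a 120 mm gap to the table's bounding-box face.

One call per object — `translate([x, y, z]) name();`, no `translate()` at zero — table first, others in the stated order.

table();
translate([674, -431, 0]) stool();
translate([674, 939, 0]) stool();
translate([-408, 254, 0]) stool();
translate([1756, 254, 0]) stool();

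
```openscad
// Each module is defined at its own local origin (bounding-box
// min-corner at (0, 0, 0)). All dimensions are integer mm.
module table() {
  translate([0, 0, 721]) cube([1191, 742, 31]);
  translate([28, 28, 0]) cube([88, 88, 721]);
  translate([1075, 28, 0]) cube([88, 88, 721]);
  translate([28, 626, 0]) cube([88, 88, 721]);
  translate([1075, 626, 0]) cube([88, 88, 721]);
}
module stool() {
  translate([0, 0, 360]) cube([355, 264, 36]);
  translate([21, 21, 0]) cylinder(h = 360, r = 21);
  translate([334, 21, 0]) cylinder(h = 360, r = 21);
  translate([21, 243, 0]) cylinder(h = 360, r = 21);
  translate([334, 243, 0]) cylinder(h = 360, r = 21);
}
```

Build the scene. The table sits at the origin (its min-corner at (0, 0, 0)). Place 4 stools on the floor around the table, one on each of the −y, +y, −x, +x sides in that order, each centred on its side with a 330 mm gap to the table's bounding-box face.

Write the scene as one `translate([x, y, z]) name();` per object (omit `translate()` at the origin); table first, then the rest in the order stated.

table();
translate([418, -594, 0]) stool();
translate([418, 1072, 0]) stool();
translate([-685, 239, 0]) stool();
translate([1521, 239, 0]) stool();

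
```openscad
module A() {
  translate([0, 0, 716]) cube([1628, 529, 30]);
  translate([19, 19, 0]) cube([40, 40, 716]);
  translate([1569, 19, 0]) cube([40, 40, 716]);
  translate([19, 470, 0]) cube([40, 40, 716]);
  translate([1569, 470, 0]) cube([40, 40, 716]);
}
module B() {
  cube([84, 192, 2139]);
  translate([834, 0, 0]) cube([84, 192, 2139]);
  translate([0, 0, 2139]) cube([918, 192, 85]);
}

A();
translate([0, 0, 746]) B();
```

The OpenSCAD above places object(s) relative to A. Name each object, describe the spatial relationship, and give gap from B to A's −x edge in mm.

A is a table. B is a door frame. The door frame is on top of the table. The gap from the door frame to the table's −x edge is 0 mm.

The door frame's min-x is at 0; the table's min-x is 0; gap = 0 mm.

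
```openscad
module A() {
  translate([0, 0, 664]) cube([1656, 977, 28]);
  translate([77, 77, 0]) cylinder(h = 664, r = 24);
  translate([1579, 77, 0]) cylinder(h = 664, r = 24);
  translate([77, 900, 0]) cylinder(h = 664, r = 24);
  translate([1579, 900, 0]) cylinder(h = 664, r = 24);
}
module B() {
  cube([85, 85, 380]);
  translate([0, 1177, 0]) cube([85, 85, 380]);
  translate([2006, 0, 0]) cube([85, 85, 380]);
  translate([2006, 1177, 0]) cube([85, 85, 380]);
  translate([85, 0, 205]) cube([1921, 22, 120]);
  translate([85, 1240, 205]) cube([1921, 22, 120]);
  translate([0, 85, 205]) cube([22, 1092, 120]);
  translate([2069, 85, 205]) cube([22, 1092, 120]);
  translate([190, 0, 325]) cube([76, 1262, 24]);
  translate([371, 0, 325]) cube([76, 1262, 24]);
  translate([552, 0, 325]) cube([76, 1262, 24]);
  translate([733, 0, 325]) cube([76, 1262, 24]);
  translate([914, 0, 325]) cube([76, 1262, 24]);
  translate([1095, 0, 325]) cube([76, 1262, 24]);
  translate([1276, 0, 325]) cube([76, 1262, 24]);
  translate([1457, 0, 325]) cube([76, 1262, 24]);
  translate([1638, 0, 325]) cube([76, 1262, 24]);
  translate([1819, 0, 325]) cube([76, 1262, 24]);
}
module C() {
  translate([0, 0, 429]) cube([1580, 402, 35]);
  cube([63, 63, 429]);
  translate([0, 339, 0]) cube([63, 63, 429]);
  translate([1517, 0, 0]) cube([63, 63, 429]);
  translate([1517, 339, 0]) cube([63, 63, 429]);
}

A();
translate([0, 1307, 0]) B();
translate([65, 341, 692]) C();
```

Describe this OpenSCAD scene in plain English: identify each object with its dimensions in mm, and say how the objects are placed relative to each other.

A is a table: top 1656 mm (x) × 977 mm (y), 28 mm thick, upper face at z = 692 mm, on four round legs of 48 mm diameter, each leg's bounding box inset 53 mm from the nearest pair of top edges, running from z = 0 to the bottom of the top.

B is a bed frame 2091 mm long (x) by 1262 mm wide (y). Four 85×85 mm corner posts, 380 mm tall, at the corners of the footprint. Four rails of 22 mm thickness and 120 mm height run between adjacent posts with their undersides at z = 205 mm, their outer faces flush with the outside of the frame (the two x-running rails run between the posts' inner faces; the two y-running rails run between the posts' inner faces). 10 slats, each 76 mm wide (x) and 24 mm thick, lie across the top of the two x-running rails, running the full 1262 mm width of the frame in y; the slats are evenly spaced along x between the inner faces of the end posts with equal gaps (rounded down to the nearest mm) at the −x end and between each pair — any rounding remainder accumulates at the +x end.

C is a long wooden bench with a 1580 mm (x) × 402 mm (y) seat, 35 mm thick, its top surface 464 mm above the floor. Four 63 mm square legs at the seat corners, flush with the edges, run from z = 0 to the seat underside.

The bed frame is on the floor beside the table on its +y side. The bench is on top of the table.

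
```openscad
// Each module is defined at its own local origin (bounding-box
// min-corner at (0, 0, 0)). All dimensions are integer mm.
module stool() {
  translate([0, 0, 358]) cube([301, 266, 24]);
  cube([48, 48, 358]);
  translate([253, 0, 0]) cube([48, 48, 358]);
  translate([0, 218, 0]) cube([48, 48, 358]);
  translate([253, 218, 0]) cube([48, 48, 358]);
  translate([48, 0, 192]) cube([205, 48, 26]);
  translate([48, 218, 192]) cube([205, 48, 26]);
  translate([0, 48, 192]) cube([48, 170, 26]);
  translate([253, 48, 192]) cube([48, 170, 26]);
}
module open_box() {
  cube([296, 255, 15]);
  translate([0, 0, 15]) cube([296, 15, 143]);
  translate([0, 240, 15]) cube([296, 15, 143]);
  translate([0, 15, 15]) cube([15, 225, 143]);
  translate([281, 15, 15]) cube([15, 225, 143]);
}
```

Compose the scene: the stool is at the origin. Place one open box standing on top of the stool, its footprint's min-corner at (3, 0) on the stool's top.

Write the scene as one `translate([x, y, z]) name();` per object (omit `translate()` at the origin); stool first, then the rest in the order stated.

stool();
translate([3, 0, 382]) open_box();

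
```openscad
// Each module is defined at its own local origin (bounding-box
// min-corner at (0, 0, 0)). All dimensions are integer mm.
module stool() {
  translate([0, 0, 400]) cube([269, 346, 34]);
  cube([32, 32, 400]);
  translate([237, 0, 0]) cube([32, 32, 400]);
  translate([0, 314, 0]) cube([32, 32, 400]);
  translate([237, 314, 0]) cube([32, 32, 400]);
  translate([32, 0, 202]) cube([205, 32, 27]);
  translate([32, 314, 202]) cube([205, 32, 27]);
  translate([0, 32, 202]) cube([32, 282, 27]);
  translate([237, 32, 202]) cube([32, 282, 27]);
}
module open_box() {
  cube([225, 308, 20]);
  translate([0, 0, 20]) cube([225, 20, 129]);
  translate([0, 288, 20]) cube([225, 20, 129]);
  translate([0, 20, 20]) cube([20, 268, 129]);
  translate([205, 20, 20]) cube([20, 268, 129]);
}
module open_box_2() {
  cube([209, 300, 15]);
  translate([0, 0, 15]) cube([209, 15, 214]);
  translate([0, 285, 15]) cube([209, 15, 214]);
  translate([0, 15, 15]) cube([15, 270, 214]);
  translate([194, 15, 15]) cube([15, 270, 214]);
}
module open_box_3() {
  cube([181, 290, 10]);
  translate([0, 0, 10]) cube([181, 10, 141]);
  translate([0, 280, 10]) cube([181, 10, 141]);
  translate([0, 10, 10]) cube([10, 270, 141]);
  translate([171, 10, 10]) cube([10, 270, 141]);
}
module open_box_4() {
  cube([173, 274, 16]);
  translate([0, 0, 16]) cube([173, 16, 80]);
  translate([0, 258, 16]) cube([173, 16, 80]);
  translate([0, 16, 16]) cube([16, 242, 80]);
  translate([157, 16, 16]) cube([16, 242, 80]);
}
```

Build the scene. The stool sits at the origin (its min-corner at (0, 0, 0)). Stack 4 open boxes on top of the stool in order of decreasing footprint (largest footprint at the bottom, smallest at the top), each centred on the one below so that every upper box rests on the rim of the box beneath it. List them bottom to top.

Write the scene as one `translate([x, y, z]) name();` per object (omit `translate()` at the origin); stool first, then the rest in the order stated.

stool();
translate([22, 19, 434]) open_box();
translate([30, 23, 583]) open_box_2();
translate([44, 28, 812]) open_box_3();
translate([48, 36, 963]) open_box_4();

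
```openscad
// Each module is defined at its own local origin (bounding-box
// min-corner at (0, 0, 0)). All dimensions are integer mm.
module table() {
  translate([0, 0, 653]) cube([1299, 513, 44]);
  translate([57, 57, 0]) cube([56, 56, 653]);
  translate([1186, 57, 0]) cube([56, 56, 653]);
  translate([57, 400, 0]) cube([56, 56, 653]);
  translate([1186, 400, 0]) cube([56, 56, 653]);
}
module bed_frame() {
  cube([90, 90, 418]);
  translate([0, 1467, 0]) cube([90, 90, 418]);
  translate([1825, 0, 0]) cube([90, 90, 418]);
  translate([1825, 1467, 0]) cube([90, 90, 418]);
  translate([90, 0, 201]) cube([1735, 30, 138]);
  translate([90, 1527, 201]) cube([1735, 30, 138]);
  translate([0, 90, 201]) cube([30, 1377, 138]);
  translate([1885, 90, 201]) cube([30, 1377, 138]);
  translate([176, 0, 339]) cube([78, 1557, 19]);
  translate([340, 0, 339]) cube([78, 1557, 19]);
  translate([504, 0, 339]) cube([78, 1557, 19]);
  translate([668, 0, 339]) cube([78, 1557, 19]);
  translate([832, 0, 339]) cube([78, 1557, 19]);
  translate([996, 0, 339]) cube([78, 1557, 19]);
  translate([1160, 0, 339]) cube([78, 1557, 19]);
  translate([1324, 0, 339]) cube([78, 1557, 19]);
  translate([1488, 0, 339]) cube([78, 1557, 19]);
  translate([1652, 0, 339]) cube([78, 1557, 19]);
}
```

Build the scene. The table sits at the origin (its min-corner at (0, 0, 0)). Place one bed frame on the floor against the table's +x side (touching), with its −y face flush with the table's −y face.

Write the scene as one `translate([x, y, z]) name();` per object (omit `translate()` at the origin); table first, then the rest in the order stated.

table();
translate([1299, 0, 0]) bed_frame();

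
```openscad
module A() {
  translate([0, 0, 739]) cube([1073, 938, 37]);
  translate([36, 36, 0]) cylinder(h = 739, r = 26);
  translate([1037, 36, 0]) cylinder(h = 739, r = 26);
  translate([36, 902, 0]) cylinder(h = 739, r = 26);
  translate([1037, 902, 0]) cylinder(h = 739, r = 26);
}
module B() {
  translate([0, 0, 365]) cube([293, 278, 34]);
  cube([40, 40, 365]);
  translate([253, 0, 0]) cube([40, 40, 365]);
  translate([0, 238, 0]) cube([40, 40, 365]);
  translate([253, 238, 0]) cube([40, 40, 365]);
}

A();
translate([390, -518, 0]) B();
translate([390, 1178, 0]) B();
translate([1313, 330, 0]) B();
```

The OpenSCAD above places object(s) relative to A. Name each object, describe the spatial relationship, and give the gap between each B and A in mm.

A is a table. B is a stool. Three stools sit around the table at the −y, +y, +x sides. The gap between each stool and the table is 240 mm.

Each stool's nearest face is 240 mm from the table's bounding box.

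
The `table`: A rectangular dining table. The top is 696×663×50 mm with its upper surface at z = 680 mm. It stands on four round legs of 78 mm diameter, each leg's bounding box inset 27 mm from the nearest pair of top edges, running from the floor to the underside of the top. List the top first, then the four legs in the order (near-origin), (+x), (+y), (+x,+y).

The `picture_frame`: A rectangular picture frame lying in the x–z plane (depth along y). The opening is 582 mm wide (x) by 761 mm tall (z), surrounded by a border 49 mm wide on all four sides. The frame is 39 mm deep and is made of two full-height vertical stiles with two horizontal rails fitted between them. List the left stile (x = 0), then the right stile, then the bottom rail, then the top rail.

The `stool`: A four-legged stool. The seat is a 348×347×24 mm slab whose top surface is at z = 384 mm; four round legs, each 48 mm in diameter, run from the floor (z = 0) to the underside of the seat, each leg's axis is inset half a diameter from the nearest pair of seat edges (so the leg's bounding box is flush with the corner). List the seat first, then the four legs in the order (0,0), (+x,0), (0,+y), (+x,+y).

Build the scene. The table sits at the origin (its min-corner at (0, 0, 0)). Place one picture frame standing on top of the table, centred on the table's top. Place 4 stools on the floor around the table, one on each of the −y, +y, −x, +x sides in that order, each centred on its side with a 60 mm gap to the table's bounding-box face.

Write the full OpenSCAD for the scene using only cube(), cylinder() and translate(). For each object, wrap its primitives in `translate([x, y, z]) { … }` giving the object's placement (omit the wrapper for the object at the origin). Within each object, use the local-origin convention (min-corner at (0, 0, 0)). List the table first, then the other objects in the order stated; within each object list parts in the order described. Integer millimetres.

translate([0, 0, 630]) cube([696, 663, 50]);
translate([66, 66, 0]) cylinder(h = 630, r = 39);
translate([630, 66, 0]) cylinder(h = 630, r = 39);
translate([66, 597, 0]) cylinder(h = 630, r = 39);
translate([630, 597, 0]) cylinder(h = 630, r = 39);
translate([8, 312, 680]) {
  cube([49, 39, 859]);
  translate([631, 0, 0]) cube([49, 39, 859]);
  translate([49, 0, 0]) cube([582, 39, 49]);
  translate([49, 0, 810]) cube([582, 39, 49]);
}
translate([174, -407, 0]) {
  translate([0, 0, 360]) cube([348, 347, 24]);
  translate([24, 24, 0]) cylinder(h = 360, r = 24);
  translate([324, 24, 0]) cylinder(h = 360, r = 24);
  translate([24, 323, 0]) cylinder(h = 360, r = 24);
  translate([324, 323, 0]) cylinder(h = 360, r = 24);
}
translate([174, 723, 0]) {
  translate([0, 0, 360]) cube([348, 347, 24]);
  translate([24, 24, 0]) cylinder(h = 360, r = 24);
  translate([324, 24, 0]) cylinder(h = 360, r = 24);
  translate([24, 323, 0]) cylinder(h = 360, r = 24);
  translate([324, 323, 0]) cylinder(h = 360, r = 24);
}
translate([-408, 158, 0]) {
  translate([0, 0, 360]) cube([348, 347, 24]);
  translate([24, 24, 0]) cylinder(h = 360, r = 24);
  translate([324, 24, 0]) cylinder(h = 360, r = 24);
  translate([24, 323, 0]) cylinder(h = 360, r = 24);
  translate([324, 323, 0]) cylinder(h = 360, r = 24);
}
translate([756, 158, 0]) {
  translate([0, 0, 360]) cube([348, 347, 24]);
  translate([24, 24, 0]) cylinder(h = 360, r = 24);
  translate([324, 24, 0]) cylinder(h = 360, r = 24);
  translate([24, 323, 0]) cylinder(h = 360, r = 24);
  translate([324, 323, 0]) cylinder(h = 360, r = 24);
}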